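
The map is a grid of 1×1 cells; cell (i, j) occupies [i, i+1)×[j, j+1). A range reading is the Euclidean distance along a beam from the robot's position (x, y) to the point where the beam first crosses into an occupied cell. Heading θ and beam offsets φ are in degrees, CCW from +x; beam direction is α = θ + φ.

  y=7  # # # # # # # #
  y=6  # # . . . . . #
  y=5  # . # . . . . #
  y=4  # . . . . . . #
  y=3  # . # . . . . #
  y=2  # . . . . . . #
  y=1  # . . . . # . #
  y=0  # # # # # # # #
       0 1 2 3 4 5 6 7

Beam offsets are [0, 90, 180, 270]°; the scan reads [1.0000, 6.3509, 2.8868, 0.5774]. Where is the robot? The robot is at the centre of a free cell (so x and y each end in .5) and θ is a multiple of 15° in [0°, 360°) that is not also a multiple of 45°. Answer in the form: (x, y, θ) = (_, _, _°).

Candidates: 32 free-cell centres × 16 headings = 512 poses. Raycast each; keep the one whose scan matches to 4 dp.
  (4.5, 6.5, 285°): beam 1 = 4.6587 ≠ 1.0000 ✗
  (6.5, 3.5, 165°): beam 1 = 5.6940 ≠ 1.0000 ✗
  (1.5, 2.5, 165°): beam 1 = 0.5176 ≠ 1.0000 ✗
  (4.5, 1.5, 240°): beam 1 = 0.5774 ≠ 1.0000 ✗
  (5.5, 5.5, 105°): beam 1 = 1.5529 ≠ 1.0000 ✗
  …
  (3.5, 1.5, 330°): r_1=1.0000, r_2=6.3509, r_3=2.8868, r_4=0.5774 — all match ✓
Only this pose fits every beam.

(x, y, θ) = (3.5, 1.5, 330°)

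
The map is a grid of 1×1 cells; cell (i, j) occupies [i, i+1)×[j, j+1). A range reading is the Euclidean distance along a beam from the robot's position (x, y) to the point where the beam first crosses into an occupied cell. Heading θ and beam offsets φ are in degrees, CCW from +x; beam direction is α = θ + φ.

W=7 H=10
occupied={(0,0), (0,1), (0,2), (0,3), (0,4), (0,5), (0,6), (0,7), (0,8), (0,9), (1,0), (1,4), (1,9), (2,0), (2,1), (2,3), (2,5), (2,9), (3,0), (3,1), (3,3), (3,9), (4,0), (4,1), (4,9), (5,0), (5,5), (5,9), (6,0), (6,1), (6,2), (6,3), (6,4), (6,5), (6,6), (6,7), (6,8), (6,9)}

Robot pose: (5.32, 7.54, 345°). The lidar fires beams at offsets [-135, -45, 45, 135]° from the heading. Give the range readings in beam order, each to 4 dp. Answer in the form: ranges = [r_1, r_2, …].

ranges = [3.0800, 1.3600, 0.7852, 1.6859]

beam 1: φ=-135°, α=210°
  d=(-0.8660,-0.5000)  start (5,7)  tX=0.3695 tY=1.0800  stride 1/|dx|=1.1547 1/|dy|=2.0000
    cross x-line → (4,7), t=0.3695
    cross y-line → (4,6), t=1.0800
    cross x-line → (3,6), t=1.5242
    cross x-line → (2,6), t=2.6789
    cross y-line → (2,5), t=3.0800 (wall)
  → r_1 = 3.0800
beam 2: φ=-45°, α=300°
  d=(0.5000,-0.8660)  start (5,7)  tX=1.3600 tY=0.6235  stride 1/|dx|=2.0000 1/|dy|=1.1547
    cross y-line → (5,6), t=0.6235
    cross x-line → (6,6), t=1.3600 (wall)
  → r_2 = 1.3600
beam 3: φ=45°, α=30°
  d=(0.8660,0.5000)  start (5,7)  tX=0.7852 tY=0.9200  stride 1/|dx|=1.1547 1/|dy|=2.0000
    cross x-line → (6,7), t=0.7852 (wall)
  → r_3 = 0.7852
beam 4: φ=135°, α=120°
  d=(-0.5000,0.8660)  start (5,7)  tX=0.6400 tY=0.5312  stride 1/|dx|=2.0000 1/|dy|=1.1547
    cross y-line → (5,8), t=0.5312
    cross x-line → (4,8), t=0.6400
    cross y-line → (4,9), t=1.6859 (wall)
  → r_4 = 1.6859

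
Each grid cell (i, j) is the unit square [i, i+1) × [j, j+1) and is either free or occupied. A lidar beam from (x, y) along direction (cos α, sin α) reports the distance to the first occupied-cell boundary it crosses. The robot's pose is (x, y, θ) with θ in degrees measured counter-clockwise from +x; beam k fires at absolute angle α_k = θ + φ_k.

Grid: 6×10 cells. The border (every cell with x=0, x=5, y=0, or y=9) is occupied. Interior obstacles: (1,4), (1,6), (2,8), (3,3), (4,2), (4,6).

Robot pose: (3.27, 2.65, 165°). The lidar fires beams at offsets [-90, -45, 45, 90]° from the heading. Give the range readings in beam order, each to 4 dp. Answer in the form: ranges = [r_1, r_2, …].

ranges = [0.3623, 0.4041, 2.6212, 1.7082]

beam 1: φ=-90°, α=75°
  cosα=0.2588 sinα=0.9659 | (3,2) | tMaxX 2.8205 tMaxY 0.3623 | tΔX 3.8637 tΔY 1.0353
    t=0.3623 [y] (3,3) — stop
  → r_1 = 0.3623
beam 2: φ=-45°, α=120°
  cosα=-0.5000 sinα=0.8660 | (3,2) | tMaxX 0.5400 tMaxY 0.4041 | tΔX 2.0000 tΔY 1.1547
    t=0.4041 [y] (3,3) — stop
  → r_2 = 0.4041
beam 3: φ=45°, α=210°
  cosα=-0.8660 sinα=-0.5000 | (3,2) | tMaxX 0.3118 tMaxY 1.3000 | tΔX 1.1547 tΔY 2.0000
    t=0.3118 [x] (2,2)
    t=1.3000 [y] (2,1)
    t=1.4665 [x] (1,1)
    t=2.6212 [x] (0,1) — stop
  → r_3 = 2.6212
beam 4: φ=90°, α=255°
  cosα=-0.2588 sinα=-0.9659 | (3,2) | tMaxX 1.0432 tMaxY 0.6729 | tΔX 3.8637 tΔY 1.0353
    t=0.6729 [y] (3,1)
    t=1.0432 [x] (2,1)
    t=1.7082 [y] (2,0) — stop
  → r_4 = 1.7082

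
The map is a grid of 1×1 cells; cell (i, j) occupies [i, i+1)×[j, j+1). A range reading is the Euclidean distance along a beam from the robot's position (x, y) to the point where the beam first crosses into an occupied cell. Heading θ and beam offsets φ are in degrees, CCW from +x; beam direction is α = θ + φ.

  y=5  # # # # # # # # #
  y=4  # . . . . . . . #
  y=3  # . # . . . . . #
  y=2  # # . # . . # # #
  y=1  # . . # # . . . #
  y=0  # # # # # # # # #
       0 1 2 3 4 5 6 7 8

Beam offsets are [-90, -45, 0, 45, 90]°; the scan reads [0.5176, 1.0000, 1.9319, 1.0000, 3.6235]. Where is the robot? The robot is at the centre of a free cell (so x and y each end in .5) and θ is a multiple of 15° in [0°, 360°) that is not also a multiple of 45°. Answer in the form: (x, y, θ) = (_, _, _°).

The pose lattice has 21·16 = 336 candidates. Test each by forward raycasting.
  (4.5, 2.5, 240°): beam 1 = 0.5774 ≠ 0.5176 ✗
  (5.5, 2.5, 150°): beam 1 = 2.8868 ≠ 0.5176 ✗
  (4.5, 4.5, 60°): beam 1 = 3.0000 ≠ 0.5176 ✗
  (1.5, 3.5, 30°): beam 1 = 0.5774 ≠ 0.5176 ✗
  …
  (5.5, 1.5, 15°): r_1=0.5176, r_2=1.0000, r_3=1.9319, r_4=1.0000, r_5=3.6235 — all match ✓
Unique over the lattice → pose = (5.5, 1.5, 15°).

(x, y, θ) = (5.5, 1.5, 15°)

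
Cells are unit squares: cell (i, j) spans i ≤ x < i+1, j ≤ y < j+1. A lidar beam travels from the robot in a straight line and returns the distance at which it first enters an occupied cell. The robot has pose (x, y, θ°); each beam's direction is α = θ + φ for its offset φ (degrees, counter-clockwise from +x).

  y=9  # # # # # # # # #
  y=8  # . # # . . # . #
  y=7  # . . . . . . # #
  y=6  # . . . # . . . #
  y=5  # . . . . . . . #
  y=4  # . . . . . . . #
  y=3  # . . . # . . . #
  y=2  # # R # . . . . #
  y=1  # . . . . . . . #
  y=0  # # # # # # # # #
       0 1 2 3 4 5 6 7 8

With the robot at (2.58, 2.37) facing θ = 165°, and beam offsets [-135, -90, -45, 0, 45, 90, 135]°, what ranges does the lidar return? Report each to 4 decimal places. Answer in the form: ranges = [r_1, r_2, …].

beam 1: φ=-135°, α=30°
  dir = (cos 30°, sin 30°) = (0.8660, 0.5000); from cell (2,2)
  next x-line at t=0.4850, next y-line at t=1.2600; Δt_x=1.1547, Δt_y=2.0000
    x: enter (3,2) at t=0.4850 ← occupied
  → r_1 = 0.4850
beam 2: φ=-90°, α=75°
  dir = (cos 75°, sin 75°) = (0.2588, 0.9659); from cell (2,2)
  next x-line at t=1.6228, next y-line at t=0.6522; Δt_x=3.8637, Δt_y=1.0353
    y: enter (2,3) at t=0.6522
    x: enter (3,3) at t=1.6228
    y: enter (3,4) at t=1.6875
    y: enter (3,5) at t=2.7228
    y: enter (3,6) at t=3.7581
    y: enter (3,7) at t=4.7933
    x: enter (4,7) at t=5.4865
    y: enter (4,8) at t=5.8286
    y: enter (4,9) at t=6.8639 ← occupied
  → r_2 = 6.8639
beam 3: φ=-45°, α=120°
  dir = (cos 120°, sin 120°) = (-0.5000, 0.8660); from cell (2,2)
  next x-line at t=1.1600, next y-line at t=0.7275; Δt_x=2.0000, Δt_y=1.1547
    y: enter (2,3) at t=0.7275
    x: enter (1,3) at t=1.1600
    y: enter (1,4) at t=1.8822
    y: enter (1,5) at t=3.0369
    x: enter (0,5) at t=3.1600 ← occupied
  → r_3 = 3.1600
beam 4: φ=0°, α=165°
  dir = (cos 165°, sin 165°) = (-0.9659, 0.2588); from cell (2,2)
  next x-line at t=0.6005, next y-line at t=2.4341; Δt_x=1.0353, Δt_y=3.8637
    x: enter (1,2) at t=0.6005 ← occupied
  → r_4 = 0.6005
beam 5: φ=45°, α=210°
  dir = (cos 210°, sin 210°) = (-0.8660, -0.5000); from cell (2,2)
  next x-line at t=0.6697, next y-line at t=0.7400; Δt_x=1.1547, Δt_y=2.0000
    x: enter (1,2) at t=0.6697 ← occupied
  → r_5 = 0.6697
beam 6: φ=90°, α=255°
  dir = (cos 255°, sin 255°) = (-0.2588, -0.9659); from cell (2,2)
  next x-line at t=2.2409, next y-line at t=0.3831; Δt_x=3.8637, Δt_y=1.0353
    y: enter (2,1) at t=0.3831
    y: enter (2,0) at t=1.4183 ← occupied
  → r_6 = 1.4183
beam 7: φ=135°, α=300°
  dir = (cos 300°, sin 300°) = (0.5000, -0.8660); from cell (2,2)
  next x-line at t=0.8400, next y-line at t=0.4272; Δt_x=2.0000, Δt_y=1.1547
    y: enter (2,1) at t=0.4272
    x: enter (3,1) at t=0.8400
    y: enter (3,0) at t=1.5819 ← occupied
  → r_7 = 1.5819

ranges = [0.4850, 6.8639, 3.1600, 0.6005, 0.6697, 1.4183, 1.5819]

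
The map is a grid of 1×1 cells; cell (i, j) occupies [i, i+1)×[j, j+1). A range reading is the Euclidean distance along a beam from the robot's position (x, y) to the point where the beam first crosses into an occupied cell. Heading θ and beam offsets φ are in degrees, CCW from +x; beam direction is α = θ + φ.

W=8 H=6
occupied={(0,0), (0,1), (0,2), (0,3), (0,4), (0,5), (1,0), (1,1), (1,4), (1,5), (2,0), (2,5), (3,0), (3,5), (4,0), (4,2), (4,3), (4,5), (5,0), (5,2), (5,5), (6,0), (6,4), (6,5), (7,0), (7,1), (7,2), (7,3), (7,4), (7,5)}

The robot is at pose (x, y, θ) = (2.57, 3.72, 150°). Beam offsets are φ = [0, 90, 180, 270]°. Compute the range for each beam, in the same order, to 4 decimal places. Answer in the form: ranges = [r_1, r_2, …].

ranges = [0.6582, 1.9861, 1.6512, 1.4780]

beam 1: φ=0°, α=150°
  dir = (cos 150°, sin 150°) = (-0.8660, 0.5000); from cell (2,3)
  next x-line at t=0.6582, next y-line at t=0.5600; Δt_x=1.1547, Δt_y=2.0000
    y: enter (2,4) at t=0.5600
    x: enter (1,4) at t=0.6582 ← occupied
  → r_1 = 0.6582
beam 2: φ=90°, α=240°
  dir = (cos 240°, sin 240°) = (-0.5000, -0.8660); from cell (2,3)
  next x-line at t=1.1400, next y-line at t=0.8314; Δt_x=2.0000, Δt_y=1.1547
    y: enter (2,2) at t=0.8314
    x: enter (1,2) at t=1.1400
    y: enter (1,1) at t=1.9861 ← occupied
  → r_2 = 1.9861
beam 3: φ=180°, α=330°
  dir = (cos 330°, sin 330°) = (0.8660, -0.5000); from cell (2,3)
  next x-line at t=0.4965, next y-line at t=1.4400; Δt_x=1.1547, Δt_y=2.0000
    x: enter (3,3) at t=0.4965
    y: enter (3,2) at t=1.4400
    x: enter (4,2) at t=1.6512 ← occupied
  → r_3 = 1.6512
beam 4: φ=270°, α=60°
  dir = (cos 60°, sin 60°) = (0.5000, 0.8660); from cell (2,3)
  next x-line at t=0.8600, next y-line at t=0.3233; Δt_x=2.0000, Δt_y=1.1547
    y: enter (2,4) at t=0.3233
    x: enter (3,4) at t=0.8600
    y: enter (3,5) at t=1.4780 ← occupied
  → r_4 = 1.4780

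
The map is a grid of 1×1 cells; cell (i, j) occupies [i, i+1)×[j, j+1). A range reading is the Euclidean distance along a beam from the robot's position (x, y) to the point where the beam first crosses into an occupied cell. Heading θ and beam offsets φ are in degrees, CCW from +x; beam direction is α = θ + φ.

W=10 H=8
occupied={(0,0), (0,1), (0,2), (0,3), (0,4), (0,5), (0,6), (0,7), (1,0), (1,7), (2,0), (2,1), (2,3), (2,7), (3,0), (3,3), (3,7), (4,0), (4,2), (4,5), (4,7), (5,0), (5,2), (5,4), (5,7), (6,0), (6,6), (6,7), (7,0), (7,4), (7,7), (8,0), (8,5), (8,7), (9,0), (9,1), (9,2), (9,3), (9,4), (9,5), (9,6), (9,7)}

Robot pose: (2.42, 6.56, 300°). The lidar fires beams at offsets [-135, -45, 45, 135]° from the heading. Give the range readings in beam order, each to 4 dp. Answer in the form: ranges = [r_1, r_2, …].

ranges = [1.4701, 5.4865, 2.1637, 0.4555]

beam 1: φ=-135°, α=165°
  cosα=-0.9659 sinα=0.2588 | (2,6) | tMaxX 0.4348 tMaxY 1.7000 | tΔX 1.0353 tΔY 3.8637
    t=0.4348 [x] (1,6)
    t=1.4701 [x] (0,6) — stop
  → r_1 = 1.4701
beam 2: φ=-45°, α=255°
  cosα=-0.2588 sinα=-0.9659 | (2,6) | tMaxX 1.6228 tMaxY 0.5798 | tΔX 3.8637 tΔY 1.0353
    t=0.5798 [y] (2,5)
    t=1.6150 [y] (2,4)
    t=1.6228 [x] (1,4)
    t=2.6503 [y] (1,3)
    t=3.6856 [y] (1,2)
    t=4.7209 [y] (1,1)
    t=5.4865 [x] (0,1) — stop
  → r_2 = 5.4865
beam 3: φ=45°, α=345°
  cosα=0.9659 sinα=-0.2588 | (2,6) | tMaxX 0.6005 tMaxY 2.1637 | tΔX 1.0353 tΔY 3.8637
    t=0.6005 [x] (3,6)
    t=1.6357 [x] (4,6)
    t=2.1637 [y] (4,5) — stop
  → r_3 = 2.1637
beam 4: φ=135°, α=75°
  cosα=0.2588 sinα=0.9659 | (2,6) | tMaxX 2.2409 tMaxY 0.4555 | tΔX 3.8637 tΔY 1.0353
    t=0.4555 [y] (2,7) — stop
  → r_4 = 0.4555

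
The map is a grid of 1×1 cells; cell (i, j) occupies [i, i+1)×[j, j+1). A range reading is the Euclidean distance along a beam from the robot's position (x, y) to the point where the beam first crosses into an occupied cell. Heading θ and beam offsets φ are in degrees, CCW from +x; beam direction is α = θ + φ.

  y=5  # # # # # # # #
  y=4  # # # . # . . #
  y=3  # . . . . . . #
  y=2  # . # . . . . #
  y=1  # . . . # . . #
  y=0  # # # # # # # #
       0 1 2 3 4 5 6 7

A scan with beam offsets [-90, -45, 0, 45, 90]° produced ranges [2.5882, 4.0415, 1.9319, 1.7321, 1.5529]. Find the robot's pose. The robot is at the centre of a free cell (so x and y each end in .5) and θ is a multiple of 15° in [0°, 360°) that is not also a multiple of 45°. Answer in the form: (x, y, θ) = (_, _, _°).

Candidates: 19 free-cell centres × 16 headings = 304 poses. Raycast each; keep the one whose scan matches to 4 dp.
  (3.5, 4.5, 75°): beam 1 = 0.5176 ≠ 2.5882 ✗
  (6.5, 2.5, 150°): beam 1 = 1.0000 ≠ 2.5882 ✗
  (1.5, 1.5, 195°): beam 1 = 1.9319 ≠ 2.5882 ✗
  (6.5, 1.5, 195°): beam 1 = 3.6235 ≠ 2.5882 ✗
  …
  (6.5, 2.5, 195°): r_1=2.5882, r_2=4.0415, r_3=1.9319, r_4=1.7321, r_5=1.5529 — all match ✓
No second candidate reproduces the full scan.

(x, y, θ) = (6.5, 2.5, 195°)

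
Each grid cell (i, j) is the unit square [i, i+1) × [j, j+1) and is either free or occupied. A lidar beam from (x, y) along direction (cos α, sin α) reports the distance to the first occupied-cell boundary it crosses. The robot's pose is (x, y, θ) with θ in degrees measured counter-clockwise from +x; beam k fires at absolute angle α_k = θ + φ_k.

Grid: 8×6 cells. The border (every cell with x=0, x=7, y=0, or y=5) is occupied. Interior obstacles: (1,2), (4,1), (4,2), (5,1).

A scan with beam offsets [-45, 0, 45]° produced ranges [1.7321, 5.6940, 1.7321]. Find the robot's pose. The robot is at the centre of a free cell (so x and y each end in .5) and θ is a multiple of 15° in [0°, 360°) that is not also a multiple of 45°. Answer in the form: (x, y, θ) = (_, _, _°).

(x, y, θ) = (6.5, 3.5, 165°)

Candidates: 20 free-cell centres × 16 headings = 320 poses. Raycast each; keep the one whose scan matches to 4 dp.
  (1.5, 1.5, 195°): beam 1 = 0.5774 ≠ 1.7321 ✗
  (6.5, 4.5, 120°): beam 1 = 0.5176 ≠ 1.7321 ✗
  (4.5, 3.5, 30°): beam 1 = 2.5882 ≠ 1.7321 ✗
  (3.5, 2.5, 15°): beam 1 = 0.5774 ≠ 1.7321 ✗
  (6.5, 2.5, 15°): beam 1 = 0.5774 ≠ 1.7321 ✗
  …
  (6.5, 3.5, 165°): r_1=1.7321, r_2=5.6940, r_3=1.7321 — all match ✓
No second candidate reproduces the full scan.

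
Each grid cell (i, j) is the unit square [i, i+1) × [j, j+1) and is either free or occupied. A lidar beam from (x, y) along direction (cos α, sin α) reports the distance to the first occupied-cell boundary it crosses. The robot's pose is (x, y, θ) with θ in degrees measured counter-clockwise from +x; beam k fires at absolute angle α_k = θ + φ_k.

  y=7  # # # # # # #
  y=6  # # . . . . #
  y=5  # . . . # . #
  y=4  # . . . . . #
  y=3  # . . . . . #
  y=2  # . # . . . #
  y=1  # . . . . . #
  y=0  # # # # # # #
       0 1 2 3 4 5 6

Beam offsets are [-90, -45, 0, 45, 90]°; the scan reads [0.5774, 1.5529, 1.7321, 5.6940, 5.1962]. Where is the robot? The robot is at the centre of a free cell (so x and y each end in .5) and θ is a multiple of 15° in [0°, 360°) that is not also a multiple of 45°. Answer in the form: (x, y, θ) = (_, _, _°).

(x, y, θ) = (4.5, 1.5, 30°)

The pose lattice has 27·16 = 432 candidates. Test each by forward raycasting.
  (5.5, 4.5, 240°): beam 1 = 1.0000 ≠ 0.5774 ✗
  (5.5, 4.5, 15°): beam 1 = 1.9319 ≠ 0.5774 ✗
  (2.5, 3.5, 195°): beam 1 = 2.5882 ≠ 0.5774 ✗
  …
  (4.5, 1.5, 30°): r_1=0.5774, r_2=1.5529, r_3=1.7321, r_4=5.6940, r_5=5.1962 — all match ✓
Only this pose fits every beam.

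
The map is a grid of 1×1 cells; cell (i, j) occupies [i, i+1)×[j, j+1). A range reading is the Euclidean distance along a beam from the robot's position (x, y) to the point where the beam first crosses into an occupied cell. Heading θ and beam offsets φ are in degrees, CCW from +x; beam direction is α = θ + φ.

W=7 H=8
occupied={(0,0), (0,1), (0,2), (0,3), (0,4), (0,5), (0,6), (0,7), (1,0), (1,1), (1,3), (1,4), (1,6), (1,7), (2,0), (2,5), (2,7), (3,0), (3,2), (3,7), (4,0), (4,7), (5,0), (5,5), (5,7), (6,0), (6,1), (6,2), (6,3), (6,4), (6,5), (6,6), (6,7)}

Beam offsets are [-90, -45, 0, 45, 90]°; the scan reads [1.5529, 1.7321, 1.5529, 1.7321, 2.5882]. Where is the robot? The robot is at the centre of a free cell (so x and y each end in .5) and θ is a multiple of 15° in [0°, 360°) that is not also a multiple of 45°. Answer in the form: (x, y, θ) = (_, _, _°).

The pose lattice has 23·16 = 368 candidates. Test each by forward raycasting.
  (4.5, 3.5, 15°): beam 1 = 2.5882 ≠ 1.5529 ✗
  (4.5, 4.5, 150°): beam 1 = 1.0000 ≠ 1.5529 ✗
  (4.5, 5.5, 30°): beam 1 = 3.0000 ≠ 1.5529 ✗
  (5.5, 6.5, 165°): beam 1 = 0.5176 ≠ 1.5529 ✗
  …
  (4.5, 2.5, 345°): r_1=1.5529, r_2=1.7321, r_3=1.5529, r_4=1.7321, r_5=2.5882 — all match ✓
Unique over the lattice → pose = (4.5, 2.5, 345°).

(x, y, θ) = (4.5, 2.5, 345°)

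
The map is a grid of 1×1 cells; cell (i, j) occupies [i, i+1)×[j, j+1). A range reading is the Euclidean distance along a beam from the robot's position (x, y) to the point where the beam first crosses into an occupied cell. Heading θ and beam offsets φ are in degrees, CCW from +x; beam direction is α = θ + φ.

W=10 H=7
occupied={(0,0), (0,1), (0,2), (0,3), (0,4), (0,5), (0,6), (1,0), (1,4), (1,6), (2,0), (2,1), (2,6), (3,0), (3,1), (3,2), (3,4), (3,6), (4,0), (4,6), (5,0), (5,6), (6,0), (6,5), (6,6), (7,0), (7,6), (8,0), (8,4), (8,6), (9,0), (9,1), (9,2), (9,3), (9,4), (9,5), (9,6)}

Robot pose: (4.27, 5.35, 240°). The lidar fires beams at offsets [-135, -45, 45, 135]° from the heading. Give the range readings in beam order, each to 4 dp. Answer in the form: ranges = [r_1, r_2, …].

ranges = [0.6729, 2.3501, 4.5035, 1.7910]

beam 1: φ=-135°, α=105°
  cosα=-0.2588 sinα=0.9659 | (4,5) | tMaxX 1.0432 tMaxY 0.6729 | tΔX 3.8637 tΔY 1.0353
    t=0.6729 [y] (4,6) — stop
  → r_1 = 0.6729
beam 2: φ=-45°, α=195°
  cosα=-0.9659 sinα=-0.2588 | (4,5) | tMaxX 0.2795 tMaxY 1.3523 | tΔX 1.0353 tΔY 3.8637
    t=0.2795 [x] (3,5)
    t=1.3148 [x] (2,5)
    t=1.3523 [y] (2,4)
    t=2.3501 [x] (1,4) — stop
  → r_2 = 2.3501
beam 3: φ=45°, α=285°
  cosα=0.2588 sinα=-0.9659 | (4,5) | tMaxX 2.8205 tMaxY 0.3623 | tΔX 3.8637 tΔY 1.0353
    t=0.3623 [y] (4,4)
    t=1.3976 [y] (4,3)
    t=2.4329 [y] (4,2)
    t=2.8205 [x] (5,2)
    t=3.4682 [y] (5,1)
    t=4.5035 [y] (5,0) — stop
  → r_3 = 4.5035
beam 4: φ=135°, α=15°
  cosα=0.9659 sinα=0.2588 | (4,5) | tMaxX 0.7558 tMaxY 2.5114 | tΔX 1.0353 tΔY 3.8637
    t=0.7558 [x] (5,5)
    t=1.7910 [x] (6,5) — stop
  → r_4 = 1.7910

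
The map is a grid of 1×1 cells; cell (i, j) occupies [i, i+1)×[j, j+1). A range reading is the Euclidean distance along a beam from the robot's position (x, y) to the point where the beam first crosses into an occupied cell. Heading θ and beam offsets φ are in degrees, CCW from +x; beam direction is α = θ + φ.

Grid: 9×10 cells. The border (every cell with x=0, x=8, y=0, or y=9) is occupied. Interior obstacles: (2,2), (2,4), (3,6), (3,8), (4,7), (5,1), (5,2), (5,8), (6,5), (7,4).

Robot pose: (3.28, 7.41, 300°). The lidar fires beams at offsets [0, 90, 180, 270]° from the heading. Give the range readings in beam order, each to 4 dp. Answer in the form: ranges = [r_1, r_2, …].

ranges = [0.4734, 0.8314, 1.8360, 2.6327]

beam 1: φ=0°, α=300°
  d=(0.5000,-0.8660)  start (3,7)  tX=1.4400 tY=0.4734  stride 1/|dx|=2.0000 1/|dy|=1.1547
    cross y-line → (3,6), t=0.4734 (wall)
  → r_1 = 0.4734
beam 2: φ=90°, α=30°
  d=(0.8660,0.5000)  start (3,7)  tX=0.8314 tY=1.1800  stride 1/|dx|=1.1547 1/|dy|=2.0000
    cross x-line → (4,7), t=0.8314 (wall)
  → r_2 = 0.8314
beam 3: φ=180°, α=120°
  d=(-0.5000,0.8660)  start (3,7)  tX=0.5600 tY=0.6813  stride 1/|dx|=2.0000 1/|dy|=1.1547
    cross x-line → (2,7), t=0.5600
    cross y-line → (2,8), t=0.6813
    cross y-line → (2,9), t=1.8360 (wall)
  → r_3 = 1.8360
beam 4: φ=270°, α=210°
  d=(-0.8660,-0.5000)  start (3,7)  tX=0.3233 tY=0.8200  stride 1/|dx|=1.1547 1/|dy|=2.0000
    cross x-line → (2,7), t=0.3233
    cross y-line → (2,6), t=0.8200
    cross x-line → (1,6), t=1.4780
    cross x-line → (0,6), t=2.6327 (wall)
  → r_4 = 2.6327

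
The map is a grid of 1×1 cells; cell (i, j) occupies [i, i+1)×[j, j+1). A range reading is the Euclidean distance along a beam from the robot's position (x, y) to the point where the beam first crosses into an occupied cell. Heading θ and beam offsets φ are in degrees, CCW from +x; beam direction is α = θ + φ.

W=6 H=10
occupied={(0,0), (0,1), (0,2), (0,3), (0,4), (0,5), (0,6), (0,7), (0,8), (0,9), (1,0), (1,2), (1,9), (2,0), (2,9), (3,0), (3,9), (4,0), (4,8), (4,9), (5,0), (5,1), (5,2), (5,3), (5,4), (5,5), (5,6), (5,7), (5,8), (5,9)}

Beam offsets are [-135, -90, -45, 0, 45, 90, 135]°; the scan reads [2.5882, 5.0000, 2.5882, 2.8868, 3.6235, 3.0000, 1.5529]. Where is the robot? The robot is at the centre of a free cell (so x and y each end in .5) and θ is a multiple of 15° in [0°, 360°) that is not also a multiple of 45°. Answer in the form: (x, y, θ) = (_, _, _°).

The pose lattice has 30·16 = 480 candidates. Test each by forward raycasting.
  (1.5, 1.5, 150°): beam 1 = 3.6235 ≠ 2.5882 ✗
  (3.5, 8.5, 60°): beam 1 = 5.7956 ≠ 2.5882 ✗
  (4.5, 5.5, 165°): beam 1 = 0.5774 ≠ 2.5882 ✗
  …
  (2.5, 5.5, 30°): r_1=2.5882, r_2=5.0000, r_3=2.5882, r_4=2.8868, r_5=3.6235, r_6=3.0000, r_7=1.5529 — all match ✓
Only this pose fits every beam.

(x, y, θ) = (2.5, 5.5, 30°)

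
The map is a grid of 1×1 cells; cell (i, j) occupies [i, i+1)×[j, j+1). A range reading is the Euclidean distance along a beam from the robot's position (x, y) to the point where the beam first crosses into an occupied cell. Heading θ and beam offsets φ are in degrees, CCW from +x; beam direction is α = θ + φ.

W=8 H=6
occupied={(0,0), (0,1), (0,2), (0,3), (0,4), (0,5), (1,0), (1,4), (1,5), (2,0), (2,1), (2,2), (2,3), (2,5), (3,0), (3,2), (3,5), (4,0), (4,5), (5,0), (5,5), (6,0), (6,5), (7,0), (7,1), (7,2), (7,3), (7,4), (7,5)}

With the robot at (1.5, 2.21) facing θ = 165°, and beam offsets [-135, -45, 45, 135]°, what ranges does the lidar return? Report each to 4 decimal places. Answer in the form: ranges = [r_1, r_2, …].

ranges = [0.5774, 1.0000, 0.5774, 1.0000]

beam 1: φ=-135°, α=30°
  direction (0.8660, 0.5000); cell (1,2); t to first gridline: x 0.5774, y 1.5800 (then +1.1547 / +2.0000)
    (2,2) via x @ 0.5774  # hit
  → r_1 = 0.5774
beam 2: φ=-45°, α=120°
  direction (-0.5000, 0.8660); cell (1,2); t to first gridline: x 1.0000, y 0.9122 (then +2.0000 / +1.1547)
    (1,3) via y @ 0.9122
    (0,3) via x @ 1.0000  # hit
  → r_2 = 1.0000
beam 3: φ=45°, α=210°
  direction (-0.8660, -0.5000); cell (1,2); t to first gridline: x 0.5774, y 0.4200 (then +1.1547 / +2.0000)
    (1,1) via y @ 0.4200
    (0,1) via x @ 0.5774  # hit
  → r_3 = 0.5774
beam 4: φ=135°, α=300°
  direction (0.5000, -0.8660); cell (1,2); t to first gridline: x 1.0000, y 0.2425 (then +2.0000 / +1.1547)
    (1,1) via y @ 0.2425
    (2,1) via x @ 1.0000  # hit
  → r_4 = 1.0000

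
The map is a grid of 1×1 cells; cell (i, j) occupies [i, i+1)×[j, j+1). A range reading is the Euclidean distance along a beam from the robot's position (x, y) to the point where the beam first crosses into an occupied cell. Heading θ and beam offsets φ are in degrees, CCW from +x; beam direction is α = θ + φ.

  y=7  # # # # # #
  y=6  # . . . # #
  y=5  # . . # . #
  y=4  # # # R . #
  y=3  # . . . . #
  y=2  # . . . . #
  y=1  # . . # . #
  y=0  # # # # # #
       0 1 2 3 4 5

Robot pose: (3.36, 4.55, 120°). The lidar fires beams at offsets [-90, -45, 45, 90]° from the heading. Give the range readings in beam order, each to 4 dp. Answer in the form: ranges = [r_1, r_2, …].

ranges = [1.8937, 0.4659, 0.3727, 0.4157]

beam 1: φ=-90°, α=30°
  cosα=0.8660 sinα=0.5000 | (3,4) | tMaxX 0.7390 tMaxY 0.9000 | tΔX 1.1547 tΔY 2.0000
    t=0.7390 [x] (4,4)
    t=0.9000 [y] (4,5)
    t=1.8937 [x] (5,5) — stop
  → r_1 = 1.8937
beam 2: φ=-45°, α=75°
  cosα=0.2588 sinα=0.9659 | (3,4) | tMaxX 2.4728 tMaxY 0.4659 | tΔX 3.8637 tΔY 1.0353
    t=0.4659 [y] (3,5) — stop
  → r_2 = 0.4659
beam 3: φ=45°, α=165°
  cosα=-0.9659 sinα=0.2588 | (3,4) | tMaxX 0.3727 tMaxY 1.7387 | tΔX 1.0353 tΔY 3.8637
    t=0.3727 [x] (2,4) — stop
  → r_3 = 0.3727
beam 4: φ=90°, α=210°
  cosα=-0.8660 sinα=-0.5000 | (3,4) | tMaxX 0.4157 tMaxY 1.1000 | tΔX 1.1547 tΔY 2.0000
    t=0.4157 [x] (2,4) — stop
  → r_4 = 0.4157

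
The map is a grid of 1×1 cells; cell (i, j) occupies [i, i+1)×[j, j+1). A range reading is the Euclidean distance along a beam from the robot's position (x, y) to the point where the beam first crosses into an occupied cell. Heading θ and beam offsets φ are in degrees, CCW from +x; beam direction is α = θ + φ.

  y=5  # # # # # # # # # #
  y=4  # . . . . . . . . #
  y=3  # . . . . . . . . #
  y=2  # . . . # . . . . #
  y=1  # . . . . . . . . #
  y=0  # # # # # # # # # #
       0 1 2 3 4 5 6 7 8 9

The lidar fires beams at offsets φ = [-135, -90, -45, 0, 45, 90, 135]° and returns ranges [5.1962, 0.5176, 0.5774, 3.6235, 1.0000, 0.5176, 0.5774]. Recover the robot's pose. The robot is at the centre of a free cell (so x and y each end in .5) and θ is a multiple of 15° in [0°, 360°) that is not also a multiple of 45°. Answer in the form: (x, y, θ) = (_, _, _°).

(x, y, θ) = (4.5, 1.5, 165°)

Candidates: 31 free-cell centres × 16 headings = 496 poses. Raycast each; keep the one whose scan matches to 4 dp.
  (6.5, 4.5, 60°): beam 1 = 3.6235 ≠ 5.1962 ✗
  (8.5, 4.5, 300°): beam 1 = 1.9319 ≠ 5.1962 ✗
  (1.5, 1.5, 30°): beam 1 = 0.5176 ≠ 5.1962 ✗
  (8.5, 1.5, 75°): beam 1 = 0.5774 ≠ 5.1962 ✗
  …
  (4.5, 1.5, 165°): r_1=5.1962, r_2=0.5176, r_3=0.5774, r_4=3.6235, r_5=1.0000, r_6=0.5176, r_7=0.5774 — all match ✓
No second candidate reproduces the full scan.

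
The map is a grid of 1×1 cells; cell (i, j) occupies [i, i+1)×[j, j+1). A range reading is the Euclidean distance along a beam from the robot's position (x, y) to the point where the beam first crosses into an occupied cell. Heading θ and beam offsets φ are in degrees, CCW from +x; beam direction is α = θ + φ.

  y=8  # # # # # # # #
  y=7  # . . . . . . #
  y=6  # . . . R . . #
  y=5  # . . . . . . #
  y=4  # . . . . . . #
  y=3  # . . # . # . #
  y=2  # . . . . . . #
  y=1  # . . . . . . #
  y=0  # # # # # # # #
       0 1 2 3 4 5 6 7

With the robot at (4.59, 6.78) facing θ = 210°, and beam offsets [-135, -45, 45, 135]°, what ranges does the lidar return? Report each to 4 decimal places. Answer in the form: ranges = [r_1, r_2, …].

ranges = [1.2630, 3.7166, 2.8781, 2.4950]

beam 1: φ=-135°, α=75°
  d=(0.2588,0.9659)  start (4,6)  tX=1.5841 tY=0.2278  stride 1/|dx|=3.8637 1/|dy|=1.0353
    cross y-line → (4,7), t=0.2278
    cross y-line → (4,8), t=1.2630 (wall)
  → r_1 = 1.2630
beam 2: φ=-45°, α=165°
  d=(-0.9659,0.2588)  start (4,6)  tX=0.6108 tY=0.8500  stride 1/|dx|=1.0353 1/|dy|=3.8637
    cross x-line → (3,6), t=0.6108
    cross y-line → (3,7), t=0.8500
    cross x-line → (2,7), t=1.6461
    cross x-line → (1,7), t=2.6814
    cross x-line → (0,7), t=3.7166 (wall)
  → r_2 = 3.7166
beam 3: φ=45°, α=255°
  d=(-0.2588,-0.9659)  start (4,6)  tX=2.2796 tY=0.8075  stride 1/|dx|=3.8637 1/|dy|=1.0353
    cross y-line → (4,5), t=0.8075
    cross y-line → (4,4), t=1.8428
    cross x-line → (3,4), t=2.2796
    cross y-line → (3,3), t=2.8781 (wall)
  → r_3 = 2.8781
beam 4: φ=135°, α=345°
  d=(0.9659,-0.2588)  start (4,6)  tX=0.4245 tY=3.0137  stride 1/|dx|=1.0353 1/|dy|=3.8637
    cross x-line → (5,6), t=0.4245
    cross x-line → (6,6), t=1.4597
    cross x-line → (7,6), t=2.4950 (wall)
  → r_4 = 2.4950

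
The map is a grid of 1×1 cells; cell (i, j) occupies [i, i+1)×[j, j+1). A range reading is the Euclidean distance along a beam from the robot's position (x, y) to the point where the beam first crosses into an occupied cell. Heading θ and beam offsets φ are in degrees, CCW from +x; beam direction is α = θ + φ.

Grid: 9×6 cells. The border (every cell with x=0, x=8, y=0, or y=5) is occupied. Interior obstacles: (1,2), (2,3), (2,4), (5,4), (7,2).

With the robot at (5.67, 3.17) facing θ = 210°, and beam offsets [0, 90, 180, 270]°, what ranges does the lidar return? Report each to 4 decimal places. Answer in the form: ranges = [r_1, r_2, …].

ranges = [4.3400, 2.5057, 2.6905, 0.9584]

beam 1: φ=0°, α=210°
  cosα=-0.8660 sinα=-0.5000 | (5,3) | tMaxX 0.7736 tMaxY 0.3400 | tΔX 1.1547 tΔY 2.0000
    t=0.3400 [y] (5,2)
    t=0.7736 [x] (4,2)
    t=1.9283 [x] (3,2)
    t=2.3400 [y] (3,1)
    t=3.0831 [x] (2,1)
    t=4.2378 [x] (1,1)
    t=4.3400 [y] (1,0) — stop
  → r_1 = 4.3400
beam 2: φ=90°, α=300°
  cosα=0.5000 sinα=-0.8660 | (5,3) | tMaxX 0.6600 tMaxY 0.1963 | tΔX 2.0000 tΔY 1.1547
    t=0.1963 [y] (5,2)
    t=0.6600 [x] (6,2)
    t=1.3510 [y] (6,1)
    t=2.5057 [y] (6,0) — stop
  → r_2 = 2.5057
beam 3: φ=180°, α=30°
  cosα=0.8660 sinα=0.5000 | (5,3) | tMaxX 0.3811 tMaxY 1.6600 | tΔX 1.1547 tΔY 2.0000
    t=0.3811 [x] (6,3)
    t=1.5358 [x] (7,3)
    t=1.6600 [y] (7,4)
    t=2.6905 [x] (8,4) — stop
  → r_3 = 2.6905
beam 4: φ=270°, α=120°
  cosα=-0.5000 sinα=0.8660 | (5,3) | tMaxX 1.3400 tMaxY 0.9584 | tΔX 2.0000 tΔY 1.1547
    t=0.9584 [y] (5,4) — stop
  → r_4 = 0.9584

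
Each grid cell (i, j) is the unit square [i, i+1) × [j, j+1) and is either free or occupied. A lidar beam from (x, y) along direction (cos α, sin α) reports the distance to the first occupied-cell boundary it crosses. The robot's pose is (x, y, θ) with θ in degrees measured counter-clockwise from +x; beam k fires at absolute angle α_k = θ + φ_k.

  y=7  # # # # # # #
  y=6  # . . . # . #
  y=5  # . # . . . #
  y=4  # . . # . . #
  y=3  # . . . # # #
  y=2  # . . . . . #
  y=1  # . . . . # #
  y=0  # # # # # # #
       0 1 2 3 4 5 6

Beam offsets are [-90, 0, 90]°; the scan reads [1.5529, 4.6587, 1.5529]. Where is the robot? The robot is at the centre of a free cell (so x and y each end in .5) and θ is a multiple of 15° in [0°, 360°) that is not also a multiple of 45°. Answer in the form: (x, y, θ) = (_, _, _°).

Candidates: 24 free-cell centres × 16 headings = 384 poses. Raycast each; keep the one whose scan matches to 4 dp.
  (1.5, 4.5, 240°): beam 1 = 0.5774 ≠ 1.5529 ✗
  (1.5, 5.5, 30°): beam 1 = 5.1962 ≠ 1.5529 ✗
  (2.5, 1.5, 285°): beam 2 = 0.5176 ≠ 4.6587 ✗
  …
  (5.5, 5.5, 165°): r_1=1.5529, r_2=4.6587, r_3=1.5529 — all match ✓
No second candidate reproduces the full scan.

(x, y, θ) = (5.5, 5.5, 165°)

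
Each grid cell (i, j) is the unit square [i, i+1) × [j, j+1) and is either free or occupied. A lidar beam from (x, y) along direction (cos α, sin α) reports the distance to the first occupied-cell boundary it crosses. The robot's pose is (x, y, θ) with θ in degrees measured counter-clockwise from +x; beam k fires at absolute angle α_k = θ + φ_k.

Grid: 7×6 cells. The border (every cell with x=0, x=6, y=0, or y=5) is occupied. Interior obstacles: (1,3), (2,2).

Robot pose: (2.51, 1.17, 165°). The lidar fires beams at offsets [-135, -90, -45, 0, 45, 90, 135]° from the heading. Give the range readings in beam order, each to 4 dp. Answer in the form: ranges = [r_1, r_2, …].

ranges = [4.0299, 0.8593, 0.9584, 1.5633, 0.3400, 0.1760, 0.1963]

beam 1: φ=-135°, α=30°
  cosα=0.8660 sinα=0.5000 | (2,1) | tMaxX 0.5658 tMaxY 1.6600 | tΔX 1.1547 tΔY 2.0000
    t=0.5658 [x] (3,1)
    t=1.6600 [y] (3,2)
    t=1.7205 [x] (4,2)
    t=2.8752 [x] (5,2)
    t=3.6600 [y] (5,3)
    t=4.0299 [x] (6,3) — stop
  → r_1 = 4.0299
beam 2: φ=-90°, α=75°
  cosα=0.2588 sinα=0.9659 | (2,1) | tMaxX 1.8932 tMaxY 0.8593 | tΔX 3.8637 tΔY 1.0353
    t=0.8593 [y] (2,2) — stop
  → r_2 = 0.8593
beam 3: φ=-45°, α=120°
  cosα=-0.5000 sinα=0.8660 | (2,1) | tMaxX 1.0200 tMaxY 0.9584 | tΔX 2.0000 tΔY 1.1547
    t=0.9584 [y] (2,2) — stop
  → r_3 = 0.9584
beam 4: φ=0°, α=165°
  cosα=-0.9659 sinα=0.2588 | (2,1) | tMaxX 0.5280 tMaxY 3.2069 | tΔX 1.0353 tΔY 3.8637
    t=0.5280 [x] (1,1)
    t=1.5633 [x] (0,1) — stop
  → r_4 = 1.5633
beam 5: φ=45°, α=210°
  cosα=-0.8660 sinα=-0.5000 | (2,1) | tMaxX 0.5889 tMaxY 0.3400 | tΔX 1.1547 tΔY 2.0000
    t=0.3400 [y] (2,0) — stop
  → r_5 = 0.3400
beam 6: φ=90°, α=255°
  cosα=-0.2588 sinα=-0.9659 | (2,1) | tMaxX 1.9705 tMaxY 0.1760 | tΔX 3.8637 tΔY 1.0353
    t=0.1760 [y] (2,0) — stop
  → r_6 = 0.1760
beam 7: φ=135°, α=300°
  cosα=0.5000 sinα=-0.8660 | (2,1) | tMaxX 0.9800 tMaxY 0.1963 | tΔX 2.0000 tΔY 1.1547
    t=0.1963 [y] (2,0) — stop
  → r_7 = 0.1963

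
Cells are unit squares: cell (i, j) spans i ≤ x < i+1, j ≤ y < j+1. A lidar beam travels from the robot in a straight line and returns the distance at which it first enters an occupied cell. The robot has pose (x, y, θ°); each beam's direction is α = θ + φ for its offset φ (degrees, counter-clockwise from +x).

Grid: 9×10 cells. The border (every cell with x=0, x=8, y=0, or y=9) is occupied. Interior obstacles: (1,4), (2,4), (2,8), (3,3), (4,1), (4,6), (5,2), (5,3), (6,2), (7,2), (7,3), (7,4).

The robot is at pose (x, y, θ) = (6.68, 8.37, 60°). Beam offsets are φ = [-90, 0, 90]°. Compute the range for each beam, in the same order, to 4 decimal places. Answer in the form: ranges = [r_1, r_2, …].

beam 1: φ=-90°, α=330°
  direction (0.8660, -0.5000); cell (6,8); t to first gridline: x 0.3695, y 0.7400 (then +1.1547 / +2.0000)
    (7,8) via x @ 0.3695
    (7,7) via y @ 0.7400
    (8,7) via x @ 1.5242  # hit
  → r_1 = 1.5242
beam 2: φ=0°, α=60°
  direction (0.5000, 0.8660); cell (6,8); t to first gridline: x 0.6400, y 0.7275 (then +2.0000 / +1.1547)
    (7,8) via x @ 0.6400
    (7,9) via y @ 0.7275  # hit
  → r_2 = 0.7275
beam 3: φ=90°, α=150°
  direction (-0.8660, 0.5000); cell (6,8); t to first gridline: x 0.7852, y 1.2600 (then +1.1547 / +2.0000)
    (5,8) via x @ 0.7852
    (5,9) via y @ 1.2600  # hit
  → r_3 = 1.2600

ranges = [1.5242, 0.7275, 1.2600]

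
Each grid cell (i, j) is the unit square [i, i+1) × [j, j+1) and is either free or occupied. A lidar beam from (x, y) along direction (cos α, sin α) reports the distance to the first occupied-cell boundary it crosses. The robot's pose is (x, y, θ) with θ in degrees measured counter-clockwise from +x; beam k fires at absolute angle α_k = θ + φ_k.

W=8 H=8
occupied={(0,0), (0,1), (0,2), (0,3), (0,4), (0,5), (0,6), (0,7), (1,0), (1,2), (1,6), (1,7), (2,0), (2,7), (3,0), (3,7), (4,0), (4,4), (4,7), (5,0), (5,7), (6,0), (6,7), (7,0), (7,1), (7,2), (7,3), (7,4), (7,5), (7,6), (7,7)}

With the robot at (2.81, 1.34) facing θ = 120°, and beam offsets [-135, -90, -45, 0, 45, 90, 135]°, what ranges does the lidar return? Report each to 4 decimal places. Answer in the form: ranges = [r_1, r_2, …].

ranges = [1.3137, 4.8382, 5.8597, 1.6200, 1.8738, 0.6800, 0.3520]

beam 1: φ=-135°, α=345°
  direction (0.9659, -0.2588); cell (2,1); t to first gridline: x 0.1967, y 1.3137 (then +1.0353 / +3.8637)
    (3,1) via x @ 0.1967
    (4,1) via x @ 1.2320
    (4,0) via y @ 1.3137  # hit
  → r_1 = 1.3137
beam 2: φ=-90°, α=30°
  direction (0.8660, 0.5000); cell (2,1); t to first gridline: x 0.2194, y 1.3200 (then +1.1547 / +2.0000)
    (3,1) via x @ 0.2194
    (3,2) via y @ 1.3200
    (4,2) via x @ 1.3741
    (5,2) via x @ 2.5288
    (5,3) via y @ 3.3200
    (6,3) via x @ 3.6835
    (7,3) via x @ 4.8382  # hit
  → r_2 = 4.8382
beam 3: φ=-45°, α=75°
  direction (0.2588, 0.9659); cell (2,1); t to first gridline: x 0.7341, y 0.6833 (then +3.8637 / +1.0353)
    (2,2) via y @ 0.6833
    (3,2) via x @ 0.7341
    (3,3) via y @ 1.7186
    (3,4) via y @ 2.7538
    (3,5) via y @ 3.7891
    (4,5) via x @ 4.5978
    (4,6) via y @ 4.8244
    (4,7) via y @ 5.8597  # hit
  → r_3 = 5.8597
beam 4: φ=0°, α=120°
  direction (-0.5000, 0.8660); cell (2,1); t to first gridline: x 1.6200, y 0.7621 (then +2.0000 / +1.1547)
    (2,2) via y @ 0.7621
    (1,2) via x @ 1.6200  # hit
  → r_4 = 1.6200
beam 5: φ=45°, α=165°
  direction (-0.9659, 0.2588); cell (2,1); t to first gridline: x 0.8386, y 2.5500 (then +1.0353 / +3.8637)
    (1,1) via x @ 0.8386
    (0,1) via x @ 1.8738  # hit
  → r_5 = 1.8738
beam 6: φ=90°, α=210°
  direction (-0.8660, -0.5000); cell (2,1); t to first gridline: x 0.9353, y 0.6800 (then +1.1547 / +2.0000)
    (2,0) via y @ 0.6800  # hit
  → r_6 = 0.6800
beam 7: φ=135°, α=255°
  direction (-0.2588, -0.9659); cell (2,1); t to first gridline: x 3.1296, y 0.3520 (then +3.8637 / +1.0353)
    (2,0) via y @ 0.3520  # hit
  → r_7 = 0.3520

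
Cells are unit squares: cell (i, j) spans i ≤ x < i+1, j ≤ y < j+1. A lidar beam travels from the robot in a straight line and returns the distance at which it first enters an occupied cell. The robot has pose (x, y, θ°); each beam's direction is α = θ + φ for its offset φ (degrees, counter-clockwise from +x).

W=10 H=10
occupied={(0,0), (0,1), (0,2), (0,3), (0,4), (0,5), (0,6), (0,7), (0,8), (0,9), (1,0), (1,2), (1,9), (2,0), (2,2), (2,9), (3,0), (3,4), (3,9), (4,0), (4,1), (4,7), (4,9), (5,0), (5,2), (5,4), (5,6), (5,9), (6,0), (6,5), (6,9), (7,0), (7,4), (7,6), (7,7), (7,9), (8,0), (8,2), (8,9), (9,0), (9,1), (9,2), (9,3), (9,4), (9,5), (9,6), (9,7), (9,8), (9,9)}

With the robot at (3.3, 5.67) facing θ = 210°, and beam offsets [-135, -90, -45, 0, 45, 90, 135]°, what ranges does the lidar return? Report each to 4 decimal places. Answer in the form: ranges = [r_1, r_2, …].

beam 1: φ=-135°, α=75°
  direction (0.2588, 0.9659); cell (3,5); t to first gridline: x 2.7046, y 0.3416 (then +3.8637 / +1.0353)
    (3,6) via y @ 0.3416
    (3,7) via y @ 1.3769
    (3,8) via y @ 2.4122
    (4,8) via x @ 2.7046
    (4,9) via y @ 3.4475  # hit
  → r_1 = 3.4475
beam 2: φ=-90°, α=120°
  direction (-0.5000, 0.8660); cell (3,5); t to first gridline: x 0.6000, y 0.3811 (then +2.0000 / +1.1547)
    (3,6) via y @ 0.3811
    (2,6) via x @ 0.6000
    (2,7) via y @ 1.5358
    (1,7) via x @ 2.6000
    (1,8) via y @ 2.6905
    (1,9) via y @ 3.8452  # hit
  → r_2 = 3.8452
beam 3: φ=-45°, α=165°
  direction (-0.9659, 0.2588); cell (3,5); t to first gridline: x 0.3106, y 1.2750 (then +1.0353 / +3.8637)
    (2,5) via x @ 0.3106
    (2,6) via y @ 1.2750
    (1,6) via x @ 1.3459
    (0,6) via x @ 2.3811  # hit
  → r_3 = 2.3811
beam 4: φ=0°, α=210°
  direction (-0.8660, -0.5000); cell (3,5); t to first gridline: x 0.3464, y 1.3400 (then +1.1547 / +2.0000)
    (2,5) via x @ 0.3464
    (2,4) via y @ 1.3400
    (1,4) via x @ 1.5011
    (0,4) via x @ 2.6558  # hit
  → r_4 = 2.6558
beam 5: φ=45°, α=255°
  direction (-0.2588, -0.9659); cell (3,5); t to first gridline: x 1.1591, y 0.6936 (then +3.8637 / +1.0353)
    (3,4) via y @ 0.6936  # hit
  → r_5 = 0.6936
beam 6: φ=90°, α=300°
  direction (0.5000, -0.8660); cell (3,5); t to first gridline: x 1.4000, y 0.7736 (then +2.0000 / +1.1547)
    (3,4) via y @ 0.7736  # hit
  → r_6 = 0.7736
beam 7: φ=135°, α=345°
  direction (0.9659, -0.2588); cell (3,5); t to first gridline: x 0.7247, y 2.5887 (then +1.0353 / +3.8637)
    (4,5) via x @ 0.7247
    (5,5) via x @ 1.7600
    (5,4) via y @ 2.5887  # hit
  → r_7 = 2.5887

ranges = [3.4475, 3.8452, 2.3811, 2.6558, 0.6936, 0.7736, 2.5887]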